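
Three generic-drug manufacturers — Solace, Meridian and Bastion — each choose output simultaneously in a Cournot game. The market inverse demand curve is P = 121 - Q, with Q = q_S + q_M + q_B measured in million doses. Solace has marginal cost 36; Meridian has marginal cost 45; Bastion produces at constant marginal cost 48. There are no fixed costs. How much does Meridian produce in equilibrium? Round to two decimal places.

17.50

Solace's profit: π_S = (121 - Q)q_S - (36q_S). Setting ∂π_S/∂q_S = 0: 85 - 2q_S - (q_M + q_B) = 0.
Meridian's profit: π_M = (121 - Q)q_M - (45q_M). Setting ∂π_M/∂q_M = 0: 76 - 2q_M - (q_S + q_B) = 0.
Bastion's first-order condition: 73 - 2q_B - (q_S + q_M) = 0.
Adding the 3 first-order conditions: 234 − 4Q = 0, so Q = 117/2.
Back-substituting: q_S = (85 − 117/2) = 53/2, q_M = (76 − 117/2) = 35/2, q_B = (73 − 117/2) = 29/2.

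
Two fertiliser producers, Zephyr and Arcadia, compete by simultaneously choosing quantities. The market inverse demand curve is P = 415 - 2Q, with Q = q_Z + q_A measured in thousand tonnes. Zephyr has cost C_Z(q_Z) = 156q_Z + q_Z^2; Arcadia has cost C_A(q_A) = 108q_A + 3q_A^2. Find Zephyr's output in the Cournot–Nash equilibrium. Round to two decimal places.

35.29

Zephyr's profit: π_Z = (415 - 2Q)q_Z - (156q_Z + q_Z²). Setting ∂π_Z/∂q_Z = 0: 259 - 6q_Z - 2(q_A) = 0.
Arcadia's profit: π_A = (415 - 2Q)q_A - (108q_A + 3q_A²). Setting ∂π_A/∂q_A = 0: 307 - 10q_A - 2(q_Z) = 0.
So q_Z = (259 - 2q_A)/6 and q_A = (307 - 2q_Z)/10.
Substituting one into the other gives q_Z = 247/7 and q_A = 331/14.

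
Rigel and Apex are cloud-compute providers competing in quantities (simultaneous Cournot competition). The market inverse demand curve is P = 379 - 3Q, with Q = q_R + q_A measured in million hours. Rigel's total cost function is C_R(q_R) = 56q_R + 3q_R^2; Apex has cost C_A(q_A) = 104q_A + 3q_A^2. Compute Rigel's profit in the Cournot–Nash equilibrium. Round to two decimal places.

3064.56

Rigel's profit: π_R = (379 - 3Q)q_R - (56q_R + 3q_R²). Setting ∂π_R/∂q_R = 0: 323 - 12q_R - 3(q_A) = 0.
Apex's profit: π_A = (379 - 3Q)q_A - (104q_A + 3q_A²). Setting ∂π_A/∂q_A = 0: 275 - 12q_A - 3(q_R) = 0.
Best responses: q_R = (323 - 3q_A)/12, q_A = (275 - 3q_R)/12.
Substituting one into the other gives q_R = 113/5 and q_A = 259/15.
Price P = 379 - 3·(598/15) = 1297/5.
Rigel's profit: (1297/5)·(113/5) - 56·(113/5) - 3(113/5)² = 3064.5600.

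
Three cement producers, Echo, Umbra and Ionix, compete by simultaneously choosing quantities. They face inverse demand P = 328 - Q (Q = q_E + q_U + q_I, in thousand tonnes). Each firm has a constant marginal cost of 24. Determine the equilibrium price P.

100

Each firm earns π_i = (328 - Q)q_i - 24q_i.
Setting ∂π_i/∂q_i = 0 with rivals' quantities fixed: 304 - 2q_i - Σ_{j≠i} q_j = 0.
By symmetry each firm produces the same amount; substituting Σ_{j≠i} q_j = 2q_i yields q_i = 304/4 = 76.
Total output Q = 228, so price P = 328 - 228 = 100.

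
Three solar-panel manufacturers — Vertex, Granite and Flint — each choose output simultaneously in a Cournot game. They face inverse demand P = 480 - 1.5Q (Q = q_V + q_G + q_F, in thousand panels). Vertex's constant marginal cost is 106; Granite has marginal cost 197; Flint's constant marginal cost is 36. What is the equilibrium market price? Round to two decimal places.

Vertex's profit: π_V = (480 - 1.5Q)q_V - (106q_V). Setting ∂π_V/∂q_V = 0: 374 - 3q_V - (3/2)(q_G + q_F) = 0.
Granite's profit: π_G = (480 - 1.5Q)q_G - (197q_G). Setting ∂π_G/∂q_G = 0: 283 - 3q_G - (3/2)(q_V + q_F) = 0.
Flint's first-order condition: 444 - 3q_F - (3/2)(q_V + q_G) = 0.
Adding the 3 first-order conditions: 1101 − 6Q = 0, so Q = 367/2.
Back-substituting: q_V = (374 − 1101/4)/(3/2) = 395/6, q_G = (283 − 1101/4)/(3/2) = 31/6, q_F = (444 − 1101/4)/(3/2) = 225/2.
Total output Q = 367/2, so price P = 480 - (3/2)·(367/2) = 819/4.

204.75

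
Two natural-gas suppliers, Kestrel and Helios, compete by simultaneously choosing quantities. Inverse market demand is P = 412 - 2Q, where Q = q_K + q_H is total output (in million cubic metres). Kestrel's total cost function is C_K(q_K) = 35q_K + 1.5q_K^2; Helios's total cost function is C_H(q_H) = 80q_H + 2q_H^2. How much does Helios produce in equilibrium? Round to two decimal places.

Kestrel's profit: π_K = (412 - 2Q)q_K - (35q_K + (3/2)q_K²). Setting ∂π_K/∂q_K = 0: 377 - 7q_K - 2(q_H) = 0.
Helios's profit: π_H = (412 - 2Q)q_H - (80q_H + 2q_H²). Setting ∂π_H/∂q_H = 0: 332 - 8q_H - 2(q_K) = 0.
Best responses: q_K = (377 - 2q_H)/7, q_H = (332 - 2q_K)/8.
Solving the pair: q_K = 588/13, q_H = 785/26.

30.19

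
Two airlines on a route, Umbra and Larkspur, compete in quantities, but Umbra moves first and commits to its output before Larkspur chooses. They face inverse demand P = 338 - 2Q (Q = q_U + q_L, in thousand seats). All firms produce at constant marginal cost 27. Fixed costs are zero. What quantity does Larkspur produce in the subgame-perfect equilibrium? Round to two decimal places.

38.88

The follower Larkspur best-responds to any q_U: π_L = (338 - 2Q)q_L - 27q_L.
Setting the follower's marginal profit to zero, 311 - 2q_U - 4q_L = 0, i.e. q_L = (311 - 2q_U)/4.
The leader anticipates this reaction. Substituting into P = 338 - 2Q gives P = 365/2 - q_U, so π_U = (365/2 - q_U)q_U - 27q_U.
Maximising: ∂π_U/∂q_U = 311/2 - 2q_U = 0, giving q_U = 311/4.
Then q_L = (311 - 2·(311/4))/4 = 311/8.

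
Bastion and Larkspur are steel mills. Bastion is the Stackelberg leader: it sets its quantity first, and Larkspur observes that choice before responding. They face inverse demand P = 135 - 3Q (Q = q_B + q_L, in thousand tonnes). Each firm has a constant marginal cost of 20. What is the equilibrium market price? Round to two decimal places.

Solve by backward induction. Given q_B, the follower Larkspur maximises π_L = (135 - 3q_B - 3q_L)q_L - 20q_L.
Setting the follower's marginal profit to zero, 115 - 3q_B - 6q_L = 0, i.e. q_L = (115 - 3q_B)/6.
The leader anticipates this reaction. Substituting into P = 135 - 3Q gives P = 155/2 - (3/2)q_B, so π_B = (155/2 - (3/2)q_B)q_B - 20q_B.
The leader's first-order condition 115/2 - 3q_B = 0 yields q_B = 115/6.
Then q_L = (115 - 3·(115/6))/6 = 115/12.
Total output Q = 115/4, so price P = 135 - 3·(115/4) = 195/4.

48.75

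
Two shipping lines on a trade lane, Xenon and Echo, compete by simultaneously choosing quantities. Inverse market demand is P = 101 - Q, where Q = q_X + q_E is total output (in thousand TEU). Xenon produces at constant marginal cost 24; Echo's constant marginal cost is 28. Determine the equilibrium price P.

Xenon's profit: π_X = (101 - Q)q_X - (24q_X). Setting ∂π_X/∂q_X = 0: 77 - 2q_X - (q_E) = 0.
Echo's profit: π_E = (101 - Q)q_E - (28q_E). Setting ∂π_E/∂q_E = 0: 73 - 2q_E - (q_X) = 0.
Best responses: q_X = (77 - q_E)/2, q_E = (73 - q_X)/2.
Substituting one into the other gives q_X = 27 and q_E = 23.
Total output Q = 50, so price P = 101 - 50 = 51.

51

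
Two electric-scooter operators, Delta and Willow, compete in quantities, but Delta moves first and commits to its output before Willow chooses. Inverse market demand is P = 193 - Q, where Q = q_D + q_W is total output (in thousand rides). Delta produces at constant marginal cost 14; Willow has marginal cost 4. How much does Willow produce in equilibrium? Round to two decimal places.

52.25

The follower Willow best-responds to any q_D: π_W = (193 - Q)q_W - 4q_W.
Follower FOC: 189 - q_D - 2q_W = 0, so q_W(q_D) = (189 - q_D)/2.
Delta substitutes q_W(q_D) into its own profit: π_D = q_D(193 - q_D - (189 - q_D)/2) - 14q_D = (197/2 - (1/2)q_D)q_D - 14q_D.
Leader FOC: 169/2 - q_D = 0, so q_D = 169/2.
Then q_W = (189 - 169/2)/2 = 209/4.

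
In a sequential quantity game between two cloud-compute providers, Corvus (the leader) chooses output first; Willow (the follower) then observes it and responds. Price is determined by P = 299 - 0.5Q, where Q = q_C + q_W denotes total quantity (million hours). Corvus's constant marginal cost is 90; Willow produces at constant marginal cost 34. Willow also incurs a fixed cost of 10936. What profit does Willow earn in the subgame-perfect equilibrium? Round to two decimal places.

6830.13

The follower Willow best-responds to any q_C: π_W = (299 - 0.5Q)q_W - 34q_W.
Setting the follower's marginal profit to zero, 265 - (1/2)q_C - q_W = 0, i.e. q_W = (265 - (1/2)q_C).
The leader anticipates this reaction. Substituting into P = 299 - 0.5Q gives P = 333/2 - (1/4)q_C, so π_C = (333/2 - (1/4)q_C)q_C - 90q_C.
Maximising: ∂π_C/∂q_C = 153/2 - (1/2)q_C = 0, giving q_C = 153.
Then q_W = (265 - (1/2)·153) = 377/2.
Price P = 299 - (1/2)·(683/2) = 513/4.
Willow's profit: (513/4 - 34)·(377/2) - 10936 = 6830.1250.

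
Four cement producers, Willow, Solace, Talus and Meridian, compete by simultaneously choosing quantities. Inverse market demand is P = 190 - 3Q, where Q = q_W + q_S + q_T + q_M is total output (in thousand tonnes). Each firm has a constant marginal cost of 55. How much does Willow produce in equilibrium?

9

Each firm earns π_i = (190 - 3Q)q_i - 55q_i.
First-order condition (treating rivals' output as given): 135 - 6q_i - 3·Σ_{j≠i} q_j = 0.
By symmetry each firm produces the same amount; substituting Σ_{j≠i} q_j = 3q_i yields q_i = 135/15 = 9.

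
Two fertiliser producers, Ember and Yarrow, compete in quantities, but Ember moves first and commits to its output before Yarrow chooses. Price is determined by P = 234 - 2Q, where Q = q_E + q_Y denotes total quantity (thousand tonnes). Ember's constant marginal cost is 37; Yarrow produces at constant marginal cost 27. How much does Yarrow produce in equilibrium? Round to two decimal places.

The follower Yarrow best-responds to any q_E: π_Y = (234 - 2Q)q_Y - 27q_Y.
Follower FOC: 207 - 2q_E - 4q_Y = 0, so q_Y(q_E) = (207 - 2q_E)/4.
The leader anticipates this reaction. Substituting into P = 234 - 2Q gives P = 261/2 - q_E, so π_E = (261/2 - q_E)q_E - 37q_E.
Maximising: ∂π_E/∂q_E = 187/2 - 2q_E = 0, giving q_E = 187/4.
Then q_Y = (207 - 2·(187/4))/4 = 227/8.

28.38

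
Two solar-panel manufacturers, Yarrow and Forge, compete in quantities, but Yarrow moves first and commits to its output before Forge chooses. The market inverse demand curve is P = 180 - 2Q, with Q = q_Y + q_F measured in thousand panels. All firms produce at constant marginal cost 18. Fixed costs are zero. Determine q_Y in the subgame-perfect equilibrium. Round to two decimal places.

Solve by backward induction. Given q_Y, the follower Forge maximises π_F = (180 - 2q_Y - 2q_F)q_F - 18q_F.
Setting the follower's marginal profit to zero, 162 - 2q_Y - 4q_F = 0, i.e. q_F = (162 - 2q_Y)/4.
Yarrow substitutes q_F(q_Y) into its own profit: π_Y = q_Y(180 - 2q_Y - (162 - 2q_Y)/2) - 18q_Y = (99 - q_Y)q_Y - 18q_Y.
Leader FOC: 81 - 2q_Y = 0, so q_Y = 81/2.
Then q_F = (162 - 2·(81/2))/4 = 81/4.

40.50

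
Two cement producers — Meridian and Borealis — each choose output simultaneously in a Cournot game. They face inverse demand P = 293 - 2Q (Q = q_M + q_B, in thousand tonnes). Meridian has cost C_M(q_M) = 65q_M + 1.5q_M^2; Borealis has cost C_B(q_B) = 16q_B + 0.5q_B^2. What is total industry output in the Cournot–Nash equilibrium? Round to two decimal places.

66.74

Meridian's profit: π_M = (293 - 2Q)q_M - (65q_M + (3/2)q_M²). Setting ∂π_M/∂q_M = 0: 228 - 7q_M - 2(q_B) = 0.
Borealis's profit: π_B = (293 - 2Q)q_B - (16q_B + (1/2)q_B²). Setting ∂π_B/∂q_B = 0: 277 - 5q_B - 2(q_M) = 0.
Best responses: q_M = (228 - 2q_B)/7, q_B = (277 - 2q_M)/5.
Solving the pair: q_M = 586/31, q_B = 1483/31.
Total output Q = 586/31 + 1483/31 = 66.7419.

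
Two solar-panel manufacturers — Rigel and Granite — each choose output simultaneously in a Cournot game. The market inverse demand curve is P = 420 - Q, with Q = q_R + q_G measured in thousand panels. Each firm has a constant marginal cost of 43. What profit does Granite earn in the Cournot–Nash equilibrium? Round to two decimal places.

A representative firm's profit is π_i = q_i(420 - Q) - 43q_i.
First-order condition (treating rivals' output as given): 377 - 2q_i - q_j = 0.
By symmetry each firm produces the same amount; substituting q_j = q_i yields q_i = 377/3.
Price P = 420 - 754/3 = 506/3.
Granite's profit: (506/3 - 43)·(377/3) = 15792.1111.

15792.11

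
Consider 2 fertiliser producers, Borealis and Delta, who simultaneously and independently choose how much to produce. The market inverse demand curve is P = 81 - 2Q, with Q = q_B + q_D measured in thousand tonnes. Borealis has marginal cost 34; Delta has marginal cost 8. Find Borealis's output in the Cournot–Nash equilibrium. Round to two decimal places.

3.50

Borealis's profit: π_B = (81 - 2Q)q_B - (34q_B). Setting ∂π_B/∂q_B = 0: 47 - 4q_B - 2(q_D) = 0.
Delta's profit: π_D = (81 - 2Q)q_D - (8q_D). Setting ∂π_D/∂q_D = 0: 73 - 4q_D - 2(q_B) = 0.
Best responses: q_B = (47 - 2q_D)/4, q_D = (73 - 2q_B)/4.
Substituting one into the other gives q_B = 7/2 and q_D = 33/2.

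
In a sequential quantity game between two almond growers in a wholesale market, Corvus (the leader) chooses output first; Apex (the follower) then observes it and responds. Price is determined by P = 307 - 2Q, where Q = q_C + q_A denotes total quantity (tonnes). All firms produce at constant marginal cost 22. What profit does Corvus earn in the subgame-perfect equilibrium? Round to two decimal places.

The follower Apex best-responds to any q_C: π_A = (307 - 2Q)q_A - 22q_A.
Setting the follower's marginal profit to zero, 285 - 2q_C - 4q_A = 0, i.e. q_A = (285 - 2q_C)/4.
Corvus substitutes q_A(q_C) into its own profit: π_C = q_C(307 - 2q_C - (285 - 2q_C)/2) - 22q_C = (329/2 - q_C)q_C - 22q_C.
Maximising: ∂π_C/∂q_C = 285/2 - 2q_C = 0, giving q_C = 285/4.
Then q_A = (285 - 2·(285/4))/4 = 285/8.
Price P = 307 - 2·(855/8) = 373/4.
Corvus's profit: (373/4 - 22)·(285/4) = 5076.5625.

5076.56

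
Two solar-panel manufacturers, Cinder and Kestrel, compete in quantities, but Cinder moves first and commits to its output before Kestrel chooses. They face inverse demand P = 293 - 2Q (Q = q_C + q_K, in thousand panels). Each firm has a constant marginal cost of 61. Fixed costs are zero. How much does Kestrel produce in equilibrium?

Solve by backward induction. Given q_C, the follower Kestrel maximises π_K = (293 - 2q_C - 2q_K)q_K - 61q_K.
∂π_K/∂q_K = 232 - 2q_C - 4q_K = 0 gives the reaction function q_K = (232 - 2q_C)/4.
The leader anticipates this reaction. Substituting into P = 293 - 2Q gives P = 177 - q_C, so π_C = (177 - q_C)q_C - 61q_C.
The leader's first-order condition 116 - 2q_C = 0 yields q_C = 58.
Then q_K = (232 - 2·58)/4 = 29.

29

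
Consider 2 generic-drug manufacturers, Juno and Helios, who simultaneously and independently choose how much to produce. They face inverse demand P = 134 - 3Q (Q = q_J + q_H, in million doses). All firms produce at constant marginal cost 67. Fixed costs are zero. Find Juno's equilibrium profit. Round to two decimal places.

A representative firm's profit is π_i = q_i(134 - 3Q) - 67q_i.
Setting ∂π_i/∂q_i = 0 with rivals' quantities fixed: 67 - 6q_i - 3q_j = 0.
By symmetry each firm produces the same amount; substituting q_j = q_i yields q_i = 67/9.
Price P = 134 - 3·(134/9) = 268/3.
Juno's profit: (268/3 - 67)·(67/9) = 166.2593.

166.26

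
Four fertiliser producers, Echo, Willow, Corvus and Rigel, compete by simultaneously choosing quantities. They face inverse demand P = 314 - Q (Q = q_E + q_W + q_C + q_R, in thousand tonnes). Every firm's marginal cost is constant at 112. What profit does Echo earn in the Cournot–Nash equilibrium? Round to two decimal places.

A representative firm's profit is π_i = q_i(314 - Q) - 112q_i.
Setting ∂π_i/∂q_i = 0 with rivals' quantities fixed: 202 - 2q_i - Σ_{j≠i} q_j = 0.
By symmetry each firm produces the same amount; substituting Σ_{j≠i} q_j = 3q_i yields q_i = 202/5.
Price P = 314 - 808/5 = 762/5.
Echo's profit: (762/5 - 112)·(202/5) = 1632.1600.

1632.16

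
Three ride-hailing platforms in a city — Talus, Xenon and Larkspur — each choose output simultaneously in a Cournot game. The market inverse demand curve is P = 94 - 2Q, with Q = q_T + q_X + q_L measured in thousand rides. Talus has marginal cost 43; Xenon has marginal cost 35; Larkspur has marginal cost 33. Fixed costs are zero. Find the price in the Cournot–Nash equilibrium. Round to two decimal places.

51.25

Talus's profit: π_T = (94 - 2Q)q_T - (43q_T). Setting ∂π_T/∂q_T = 0: 51 - 4q_T - 2(q_X + q_L) = 0.
Xenon's first-order condition: 59 - 4q_X - 2(q_T + q_L) = 0.
Larkspur's first-order condition: 61 - 4q_L - 2(q_T + q_X) = 0.
Adding the 3 first-order conditions: 171 − 8Q = 0, so Q = 171/8.
Back-substituting: q_T = (51 − 171/4)/2 = 33/8, q_X = (59 − 171/4)/2 = 65/8, q_L = (61 − 171/4)/2 = 73/8.
Total output Q = 171/8, so price P = 94 - 2·(171/8) = 205/4.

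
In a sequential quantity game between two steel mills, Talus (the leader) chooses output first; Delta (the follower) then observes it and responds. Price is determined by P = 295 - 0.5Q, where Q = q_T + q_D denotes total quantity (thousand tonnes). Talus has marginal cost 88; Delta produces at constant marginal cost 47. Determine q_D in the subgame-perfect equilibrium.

165

Solve by backward induction. Given q_T, the follower Delta maximises π_D = (295 - (1/2)q_T - (1/2)q_D)q_D - 47q_D.
Follower FOC: 248 - (1/2)q_T - q_D = 0, so q_D(q_T) = (248 - (1/2)q_T).
Talus substitutes q_D(q_T) into its own profit: π_T = q_T(295 - (1/2)q_T - (248 - (1/2)q_T)/2) - 88q_T = (171 - (1/4)q_T)q_T - 88q_T.
Maximising: ∂π_T/∂q_T = 83 - (1/2)q_T = 0, giving q_T = 166.
Then q_D = (248 - (1/2)·166) = 165.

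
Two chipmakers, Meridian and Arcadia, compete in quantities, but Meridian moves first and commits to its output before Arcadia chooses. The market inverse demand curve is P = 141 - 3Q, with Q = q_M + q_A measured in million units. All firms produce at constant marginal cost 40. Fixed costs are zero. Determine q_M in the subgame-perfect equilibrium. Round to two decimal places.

16.83

Solve by backward induction. Given q_M, the follower Arcadia maximises π_A = (141 - 3q_M - 3q_A)q_A - 40q_A.
Follower FOC: 101 - 3q_M - 6q_A = 0, so q_A(q_M) = (101 - 3q_M)/6.
The leader anticipates this reaction. Substituting into P = 141 - 3Q gives P = 181/2 - (3/2)q_M, so π_M = (181/2 - (3/2)q_M)q_M - 40q_M.
Maximising: ∂π_M/∂q_M = 101/2 - 3q_M = 0, giving q_M = 101/6.
Then q_A = (101 - 3·(101/6))/6 = 101/12.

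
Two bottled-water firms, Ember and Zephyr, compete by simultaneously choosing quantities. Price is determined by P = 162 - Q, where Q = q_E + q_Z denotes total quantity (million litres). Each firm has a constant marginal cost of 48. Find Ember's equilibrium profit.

1444

A representative firm's profit is π_i = q_i(162 - Q) - 48q_i.
First-order condition (treating rivals' output as given): 114 - 2q_i - q_j = 0.
By symmetry each firm produces the same amount; substituting q_j = q_i yields q_i = 114/3 = 38.
Price P = 162 - 76 = 86.
Ember's profit: (86 - 48)·38 = 1444.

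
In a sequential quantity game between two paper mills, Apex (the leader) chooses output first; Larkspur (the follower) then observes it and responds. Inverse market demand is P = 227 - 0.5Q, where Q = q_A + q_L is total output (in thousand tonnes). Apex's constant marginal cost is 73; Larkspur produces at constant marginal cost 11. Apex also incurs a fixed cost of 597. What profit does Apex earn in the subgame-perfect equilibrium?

Solve by backward induction. Given q_A, the follower Larkspur maximises π_L = (227 - (1/2)q_A - (1/2)q_L)q_L - 11q_L.
Setting the follower's marginal profit to zero, 216 - (1/2)q_A - q_L = 0, i.e. q_L = (216 - (1/2)q_A).
Apex substitutes q_L(q_A) into its own profit: π_A = q_A(227 - (1/2)q_A - (216 - (1/2)q_A)/2) - 73q_A = (119 - (1/4)q_A)q_A - 73q_A.
Maximising: ∂π_A/∂q_A = 46 - (1/2)q_A = 0, giving q_A = 92.
Then q_L = (216 - (1/2)·92) = 170.
Price P = 227 - (1/2)·262 = 96.
Apex's profit: (96 - 73)·92 - 597 = 1519.

1519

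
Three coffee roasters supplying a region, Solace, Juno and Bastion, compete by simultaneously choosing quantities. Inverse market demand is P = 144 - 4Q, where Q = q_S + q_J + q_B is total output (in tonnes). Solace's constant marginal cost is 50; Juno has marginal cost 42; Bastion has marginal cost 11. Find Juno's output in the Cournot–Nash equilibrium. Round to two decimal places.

4.94

Solace's profit: π_S = (144 - 4Q)q_S - (50q_S). Setting ∂π_S/∂q_S = 0: 94 - 8q_S - 4(q_J + q_B) = 0.
Juno's profit: π_J = (144 - 4Q)q_J - (42q_J). Setting ∂π_J/∂q_J = 0: 102 - 8q_J - 4(q_S + q_B) = 0.
Bastion's first-order condition: 133 - 8q_B - 4(q_S + q_J) = 0.
Summing all 3 equations gives 329 − 16Q = 0, hence Q = 329/16.
Back-substituting: q_S = (94 − 329/4)/4 = 47/16, q_J = (102 − 329/4)/4 = 79/16, q_B = (133 − 329/4)/4 = 203/16.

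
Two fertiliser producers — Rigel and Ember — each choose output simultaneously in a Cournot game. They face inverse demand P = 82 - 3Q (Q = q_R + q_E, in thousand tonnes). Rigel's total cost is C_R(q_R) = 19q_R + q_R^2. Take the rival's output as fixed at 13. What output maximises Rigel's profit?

With the rival's output fixed at 13, Rigel's profit is π_R = (82 - 3·13 - 3q_R)q_R - (19q_R + q_R²) = (43 - 3q_R)q_R - (19q_R + q_R²).
∂π_R/∂q_R = 24 - 8q_R = 0, so q_R = 3.

3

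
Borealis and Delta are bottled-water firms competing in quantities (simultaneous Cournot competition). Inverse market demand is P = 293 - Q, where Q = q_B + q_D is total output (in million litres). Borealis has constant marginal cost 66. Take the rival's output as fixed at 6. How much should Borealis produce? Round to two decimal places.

With the rival's output fixed at 6, Borealis's profit is π_B = (293 - 6 - q_B)q_B - (66q_B) = (287 - q_B)q_B - (66q_B).
∂π_B/∂q_B = 221 - 2q_B = 0, so q_B = 221/2.

110.50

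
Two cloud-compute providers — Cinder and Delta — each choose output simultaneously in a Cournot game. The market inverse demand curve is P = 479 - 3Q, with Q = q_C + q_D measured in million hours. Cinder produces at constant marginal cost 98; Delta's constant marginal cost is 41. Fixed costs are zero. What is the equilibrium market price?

Cinder's profit: π_C = (479 - 3Q)q_C - (98q_C). Setting ∂π_C/∂q_C = 0: 381 - 6q_C - 3(q_D) = 0.
Delta's first-order condition: 438 - 6q_D - 3(q_C) = 0.
Best responses: q_C = (381 - 3q_D)/6, q_D = (438 - 3q_C)/6.
Substituting one into the other gives q_C = 36 and q_D = 55.
Total output Q = 91, so price P = 479 - 3·91 = 206.

206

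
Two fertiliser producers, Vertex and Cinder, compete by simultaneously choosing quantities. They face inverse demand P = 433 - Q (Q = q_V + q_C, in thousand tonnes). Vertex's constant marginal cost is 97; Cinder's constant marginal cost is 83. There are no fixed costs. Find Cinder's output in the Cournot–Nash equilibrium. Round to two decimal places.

Vertex's profit: π_V = (433 - Q)q_V - (97q_V). Setting ∂π_V/∂q_V = 0: 336 - 2q_V - (q_C) = 0.
Cinder's first-order condition: 350 - 2q_C - (q_V) = 0.
Best responses: q_V = (336 - q_C)/2, q_C = (350 - q_V)/2.
Substituting one into the other gives q_V = 322/3 and q_C = 364/3.

121.33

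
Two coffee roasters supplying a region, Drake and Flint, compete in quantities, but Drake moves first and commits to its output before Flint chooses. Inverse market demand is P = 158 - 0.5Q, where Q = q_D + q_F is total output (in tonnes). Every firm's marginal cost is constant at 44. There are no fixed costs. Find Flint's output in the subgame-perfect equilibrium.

The follower Flint best-responds to any q_D: π_F = (158 - 0.5Q)q_F - 44q_F.
∂π_F/∂q_F = 114 - (1/2)q_D - q_F = 0 gives the reaction function q_F = (114 - (1/2)q_D).
The leader anticipates this reaction. Substituting into P = 158 - 0.5Q gives P = 101 - (1/4)q_D, so π_D = (101 - (1/4)q_D)q_D - 44q_D.
Maximising: ∂π_D/∂q_D = 57 - (1/2)q_D = 0, giving q_D = 114.
Then q_F = (114 - (1/2)·114) = 57.

57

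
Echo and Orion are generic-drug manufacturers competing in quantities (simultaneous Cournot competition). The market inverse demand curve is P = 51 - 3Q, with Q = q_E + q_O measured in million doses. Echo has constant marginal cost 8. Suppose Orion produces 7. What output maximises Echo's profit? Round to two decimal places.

3.67

With the rival's output fixed at 7, Echo's profit is π_E = (51 - 3·7 - 3q_E)q_E - (8q_E) = (30 - 3q_E)q_E - (8q_E).
∂π_E/∂q_E = 22 - 6q_E = 0, so q_E = 11/3.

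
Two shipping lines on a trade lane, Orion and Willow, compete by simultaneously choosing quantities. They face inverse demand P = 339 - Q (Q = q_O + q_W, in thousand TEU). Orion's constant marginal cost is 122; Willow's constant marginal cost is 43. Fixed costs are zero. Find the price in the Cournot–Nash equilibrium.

168

Orion's profit: π_O = (339 - Q)q_O - (122q_O). Setting ∂π_O/∂q_O = 0: 217 - 2q_O - (q_W) = 0.
Willow's first-order condition: 296 - 2q_W - (q_O) = 0.
Best responses: q_O = (217 - q_W)/2, q_W = (296 - q_O)/2.
Substituting one into the other gives q_O = 46 and q_W = 125.
Total output Q = 171, so price P = 339 - 171 = 168.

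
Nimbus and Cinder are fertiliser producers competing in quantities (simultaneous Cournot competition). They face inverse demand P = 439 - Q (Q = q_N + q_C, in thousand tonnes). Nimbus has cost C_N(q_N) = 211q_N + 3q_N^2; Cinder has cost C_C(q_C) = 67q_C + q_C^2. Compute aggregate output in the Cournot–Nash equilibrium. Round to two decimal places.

Nimbus's profit: π_N = (439 - Q)q_N - (211q_N + 3q_N²). Setting ∂π_N/∂q_N = 0: 228 - 8q_N - (q_C) = 0.
Cinder's profit: π_C = (439 - Q)q_C - (67q_C + q_C²). Setting ∂π_C/∂q_C = 0: 372 - 4q_C - (q_N) = 0.
Best responses: q_N = (228 - q_C)/8, q_C = (372 - q_N)/4.
Substituting one into the other gives q_N = 540/31 and q_C = 88.6452.
Total output Q = 540/31 + 88.6452 = 106.0645.

106.06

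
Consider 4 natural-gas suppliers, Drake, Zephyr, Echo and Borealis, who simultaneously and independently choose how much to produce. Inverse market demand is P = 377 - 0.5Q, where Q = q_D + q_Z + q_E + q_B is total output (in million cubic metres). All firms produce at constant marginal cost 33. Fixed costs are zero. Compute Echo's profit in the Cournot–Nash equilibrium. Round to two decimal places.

Each firm earns π_i = (377 - 0.5Q)q_i - 33q_i.
First-order condition (treating rivals' output as given): 344 - q_i - (1/2)·Σ_{j≠i} q_j = 0.
By symmetry each firm produces the same amount; substituting Σ_{j≠i} q_j = 3q_i yields q_i = 344/(5/2) = 688/5.
Price P = 377 - (1/2)·550.4000 = 509/5.
Echo's profit: (509/5 - 33)·(688/5) = 9466.8800.

9466.88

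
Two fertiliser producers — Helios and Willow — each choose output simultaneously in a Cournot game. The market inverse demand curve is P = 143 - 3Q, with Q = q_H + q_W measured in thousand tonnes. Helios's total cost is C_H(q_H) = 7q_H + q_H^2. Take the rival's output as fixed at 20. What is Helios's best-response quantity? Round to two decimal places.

9.50

With the rival's output fixed at 20, Helios's profit is π_H = (143 - 3·20 - 3q_H)q_H - (7q_H + q_H²) = (83 - 3q_H)q_H - (7q_H + q_H²).
∂π_H/∂q_H = 76 - 8q_H = 0, so q_H = 19/2.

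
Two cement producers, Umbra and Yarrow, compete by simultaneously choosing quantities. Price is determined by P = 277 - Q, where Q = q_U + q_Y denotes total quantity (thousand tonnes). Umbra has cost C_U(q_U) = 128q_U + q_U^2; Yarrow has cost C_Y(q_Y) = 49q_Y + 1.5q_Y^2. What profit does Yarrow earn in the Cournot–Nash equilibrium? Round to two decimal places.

4031.64

Umbra's profit: π_U = (277 - Q)q_U - (128q_U + q_U²). Setting ∂π_U/∂q_U = 0: 149 - 4q_U - (q_Y) = 0.
Yarrow's first-order condition: 228 - 5q_Y - (q_U) = 0.
So q_U = (149 - q_Y)/4 and q_Y = (228 - q_U)/5.
Solving the pair: q_U = 517/19, q_Y = 763/19.
Price P = 277 - 1280/19 = 209.6316.
Yarrow's profit: 209.6316·(763/19) - 49·(763/19) - (3/2)(763/19)² = 4031.6413.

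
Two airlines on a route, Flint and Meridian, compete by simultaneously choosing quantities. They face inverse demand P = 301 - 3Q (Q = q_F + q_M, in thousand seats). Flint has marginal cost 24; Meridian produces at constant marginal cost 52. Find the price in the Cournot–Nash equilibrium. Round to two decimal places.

Flint's profit: π_F = (301 - 3Q)q_F - (24q_F). Setting ∂π_F/∂q_F = 0: 277 - 6q_F - 3(q_M) = 0.
Meridian's first-order condition: 249 - 6q_M - 3(q_F) = 0.
Rearranging gives the reaction functions q_F = (277 - 3q_M)/6 and q_M = (249 - 3q_F)/6.
Substituting one into the other gives q_F = 305/9 and q_M = 221/9.
Total output Q = 526/9, so price P = 301 - 3·(526/9) = 377/3.

125.67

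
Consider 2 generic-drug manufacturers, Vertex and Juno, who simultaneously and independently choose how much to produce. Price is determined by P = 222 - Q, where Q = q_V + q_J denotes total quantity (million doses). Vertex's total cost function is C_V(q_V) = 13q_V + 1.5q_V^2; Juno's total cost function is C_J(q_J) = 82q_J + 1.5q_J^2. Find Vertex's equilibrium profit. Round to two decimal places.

3554.80

Vertex's profit: π_V = (222 - Q)q_V - (13q_V + (3/2)q_V²). Setting ∂π_V/∂q_V = 0: 209 - 5q_V - (q_J) = 0.
Juno's profit: π_J = (222 - Q)q_J - (82q_J + (3/2)q_J²). Setting ∂π_J/∂q_J = 0: 140 - 5q_J - (q_V) = 0.
Best responses: q_V = (209 - q_J)/5, q_J = (140 - q_V)/5.
Substituting one into the other gives q_V = 905/24 and q_J = 491/24.
Price P = 222 - 349/6 = 983/6.
Vertex's profit: (983/6)·(905/24) - 13·(905/24) - (3/2)(905/24)² = 3554.7960.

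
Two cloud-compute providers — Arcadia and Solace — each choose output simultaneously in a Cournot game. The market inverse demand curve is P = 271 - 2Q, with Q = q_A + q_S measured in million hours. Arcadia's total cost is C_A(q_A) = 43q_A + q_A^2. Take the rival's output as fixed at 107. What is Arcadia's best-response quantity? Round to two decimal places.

With the rival's output fixed at 107, Arcadia's profit is π_A = (271 - 2·107 - 2q_A)q_A - (43q_A + q_A²) = (57 - 2q_A)q_A - (43q_A + q_A²).
∂π_A/∂q_A = 14 - 6q_A = 0, so q_A = 7/3.

2.33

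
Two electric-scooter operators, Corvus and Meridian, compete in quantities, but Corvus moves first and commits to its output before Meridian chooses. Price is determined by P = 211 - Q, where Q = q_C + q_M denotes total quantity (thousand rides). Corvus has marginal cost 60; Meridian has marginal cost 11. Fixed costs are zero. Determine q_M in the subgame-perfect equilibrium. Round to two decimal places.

74.50

The follower Meridian best-responds to any q_C: π_M = (211 - Q)q_M - 11q_M.
∂π_M/∂q_M = 200 - q_C - 2q_M = 0 gives the reaction function q_M = (200 - q_C)/2.
Corvus substitutes q_M(q_C) into its own profit: π_C = q_C(211 - q_C - (200 - q_C)/2) - 60q_C = (111 - (1/2)q_C)q_C - 60q_C.
Maximising: ∂π_C/∂q_C = 51 - q_C = 0, giving q_C = 51.
Then q_M = (200 - 51)/2 = 149/2.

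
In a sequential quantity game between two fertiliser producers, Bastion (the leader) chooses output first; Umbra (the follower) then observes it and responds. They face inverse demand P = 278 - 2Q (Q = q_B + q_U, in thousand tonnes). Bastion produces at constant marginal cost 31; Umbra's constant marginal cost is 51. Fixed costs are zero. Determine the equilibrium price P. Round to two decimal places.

97.75

Solve by backward induction. Given q_B, the follower Umbra maximises π_U = (278 - 2q_B - 2q_U)q_U - 51q_U.
∂π_U/∂q_U = 227 - 2q_B - 4q_U = 0 gives the reaction function q_U = (227 - 2q_B)/4.
Bastion substitutes q_U(q_B) into its own profit: π_B = q_B(278 - 2q_B - (227 - 2q_B)/2) - 31q_B = (329/2 - q_B)q_B - 31q_B.
Maximising: ∂π_B/∂q_B = 267/2 - 2q_B = 0, giving q_B = 267/4.
Then q_U = (227 - 2·(267/4))/4 = 187/8.
Total output Q = 721/8, so price P = 278 - 2·(721/8) = 391/4.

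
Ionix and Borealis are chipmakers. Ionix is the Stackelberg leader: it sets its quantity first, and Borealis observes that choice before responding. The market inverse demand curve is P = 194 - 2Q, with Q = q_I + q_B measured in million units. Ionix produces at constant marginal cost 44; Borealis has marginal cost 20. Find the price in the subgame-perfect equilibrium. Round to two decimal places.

75.50

The follower Borealis best-responds to any q_I: π_B = (194 - 2Q)q_B - 20q_B.
Setting the follower's marginal profit to zero, 174 - 2q_I - 4q_B = 0, i.e. q_B = (174 - 2q_I)/4.
The leader anticipates this reaction. Substituting into P = 194 - 2Q gives P = 107 - q_I, so π_I = (107 - q_I)q_I - 44q_I.
Maximising: ∂π_I/∂q_I = 63 - 2q_I = 0, giving q_I = 63/2.
Then q_B = (174 - 2·(63/2))/4 = 111/4.
Total output Q = 237/4, so price P = 194 - 2·(237/4) = 151/2.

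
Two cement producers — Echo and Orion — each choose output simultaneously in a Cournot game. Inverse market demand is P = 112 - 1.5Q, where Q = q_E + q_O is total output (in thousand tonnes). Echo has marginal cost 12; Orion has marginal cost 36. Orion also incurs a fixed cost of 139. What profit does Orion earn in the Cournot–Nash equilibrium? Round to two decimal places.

Echo's profit: π_E = (112 - 1.5Q)q_E - (12q_E). Setting ∂π_E/∂q_E = 0: 100 - 3q_E - (3/2)(q_O) = 0.
Orion's first-order condition: 76 - 3q_O - (3/2)(q_E) = 0.
So q_E = (100 - (3/2)q_O)/3 and q_O = (76 - (3/2)q_E)/3.
Solving the pair: q_E = 248/9, q_O = 104/9.
Price P = 112 - (3/2)·(352/9) = 160/3.
Orion's profit: (160/3 - 36)·(104/9) - 139 = 1655/27.

61.30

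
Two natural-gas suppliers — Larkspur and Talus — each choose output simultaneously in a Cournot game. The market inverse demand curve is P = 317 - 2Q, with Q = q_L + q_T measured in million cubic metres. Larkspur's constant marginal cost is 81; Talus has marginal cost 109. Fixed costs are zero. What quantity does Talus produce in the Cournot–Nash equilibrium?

Larkspur's profit: π_L = (317 - 2Q)q_L - (81q_L). Setting ∂π_L/∂q_L = 0: 236 - 4q_L - 2(q_T) = 0.
Talus's profit: π_T = (317 - 2Q)q_T - (109q_T). Setting ∂π_T/∂q_T = 0: 208 - 4q_T - 2(q_L) = 0.
Best responses: q_L = (236 - 2q_T)/4, q_T = (208 - 2q_L)/4.
Solving the pair: q_L = 44, q_T = 30.

30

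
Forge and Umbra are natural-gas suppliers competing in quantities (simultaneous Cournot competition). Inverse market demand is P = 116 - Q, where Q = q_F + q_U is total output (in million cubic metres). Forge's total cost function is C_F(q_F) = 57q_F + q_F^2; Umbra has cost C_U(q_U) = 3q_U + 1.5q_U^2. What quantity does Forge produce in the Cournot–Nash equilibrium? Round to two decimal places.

Forge's profit: π_F = (116 - Q)q_F - (57q_F + q_F²). Setting ∂π_F/∂q_F = 0: 59 - 4q_F - (q_U) = 0.
Umbra's first-order condition: 113 - 5q_U - (q_F) = 0.
Best responses: q_F = (59 - q_U)/4, q_U = (113 - q_F)/5.
Substituting one into the other gives q_F = 182/19 and q_U = 393/19.

9.58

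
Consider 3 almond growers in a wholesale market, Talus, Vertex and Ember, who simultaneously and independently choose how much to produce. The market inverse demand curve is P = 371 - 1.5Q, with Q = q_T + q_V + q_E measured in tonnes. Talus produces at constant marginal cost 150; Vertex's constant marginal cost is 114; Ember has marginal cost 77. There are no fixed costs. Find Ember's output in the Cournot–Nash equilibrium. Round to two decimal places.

Talus's profit: π_T = (371 - 1.5Q)q_T - (150q_T). Setting ∂π_T/∂q_T = 0: 221 - 3q_T - (3/2)(q_V + q_E) = 0.
Vertex's first-order condition: 257 - 3q_V - (3/2)(q_T + q_E) = 0.
Ember's first-order condition: 294 - 3q_E - (3/2)(q_T + q_V) = 0.
Adding the 3 conditions: 772 − 3Q − 3Q = 0, i.e. Q = 386/3.
Back-substituting: q_T = (221 − 193)/(3/2) = 56/3, q_V = (257 − 193)/(3/2) = 128/3, q_E = (294 − 193)/(3/2) = 202/3.

67.33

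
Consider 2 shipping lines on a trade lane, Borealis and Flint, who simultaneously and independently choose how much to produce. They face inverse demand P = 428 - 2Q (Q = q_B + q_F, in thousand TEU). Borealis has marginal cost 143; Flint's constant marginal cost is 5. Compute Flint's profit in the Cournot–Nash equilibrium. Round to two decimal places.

17484.50

Borealis's profit: π_B = (428 - 2Q)q_B - (143q_B). Setting ∂π_B/∂q_B = 0: 285 - 4q_B - 2(q_F) = 0.
Flint's first-order condition: 423 - 4q_F - 2(q_B) = 0.
Rearranging gives the reaction functions q_B = (285 - 2q_F)/4 and q_F = (423 - 2q_B)/4.
Substituting one into the other gives q_B = 49/2 and q_F = 187/2.
Price P = 428 - 2·118 = 192.
Flint's profit: (192 - 5)·(187/2) = 17484.5000.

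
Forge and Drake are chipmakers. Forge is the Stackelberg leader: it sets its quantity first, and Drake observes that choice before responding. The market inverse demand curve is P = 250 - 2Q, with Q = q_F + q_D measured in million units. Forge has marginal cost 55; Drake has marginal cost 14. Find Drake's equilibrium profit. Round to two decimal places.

Solve by backward induction. Given q_F, the follower Drake maximises π_D = (250 - 2q_F - 2q_D)q_D - 14q_D.
Setting the follower's marginal profit to zero, 236 - 2q_F - 4q_D = 0, i.e. q_D = (236 - 2q_F)/4.
The leader anticipates this reaction. Substituting into P = 250 - 2Q gives P = 132 - q_F, so π_F = (132 - q_F)q_F - 55q_F.
Maximising: ∂π_F/∂q_F = 77 - 2q_F = 0, giving q_F = 77/2.
Then q_D = (236 - 2·(77/2))/4 = 159/4.
Price P = 250 - 2·(313/4) = 187/2.
Drake's profit: (187/2 - 14)·(159/4) = 3160.1250.

3160.13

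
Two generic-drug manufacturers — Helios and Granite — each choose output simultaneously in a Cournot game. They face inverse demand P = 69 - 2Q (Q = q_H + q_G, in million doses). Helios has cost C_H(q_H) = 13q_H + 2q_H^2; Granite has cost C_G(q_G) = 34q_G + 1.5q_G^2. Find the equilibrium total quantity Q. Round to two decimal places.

9.42

Helios's profit: π_H = (69 - 2Q)q_H - (13q_H + 2q_H²). Setting ∂π_H/∂q_H = 0: 56 - 8q_H - 2(q_G) = 0.
Granite's first-order condition: 35 - 7q_G - 2(q_H) = 0.
Best responses: q_H = (56 - 2q_G)/8, q_G = (35 - 2q_H)/7.
Substituting one into the other gives q_H = 161/26 and q_G = 42/13.
Total output Q = 161/26 + 42/13 = 245/26.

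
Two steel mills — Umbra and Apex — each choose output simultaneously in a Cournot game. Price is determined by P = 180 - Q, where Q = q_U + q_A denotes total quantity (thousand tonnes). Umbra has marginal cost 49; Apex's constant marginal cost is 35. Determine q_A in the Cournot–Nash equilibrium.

Umbra's profit: π_U = (180 - Q)q_U - (49q_U). Setting ∂π_U/∂q_U = 0: 131 - 2q_U - (q_A) = 0.
Apex's profit: π_A = (180 - Q)q_A - (35q_A). Setting ∂π_A/∂q_A = 0: 145 - 2q_A - (q_U) = 0.
So q_U = (131 - q_A)/2 and q_A = (145 - q_U)/2.
Solving the pair: q_U = 39, q_A = 53.

53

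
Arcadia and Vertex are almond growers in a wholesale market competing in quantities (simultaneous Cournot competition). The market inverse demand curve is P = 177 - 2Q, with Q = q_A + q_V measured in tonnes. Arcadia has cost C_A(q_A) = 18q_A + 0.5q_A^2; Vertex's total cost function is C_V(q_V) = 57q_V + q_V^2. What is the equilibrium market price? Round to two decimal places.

Arcadia's profit: π_A = (177 - 2Q)q_A - (18q_A + (1/2)q_A²). Setting ∂π_A/∂q_A = 0: 159 - 5q_A - 2(q_V) = 0.
Vertex's first-order condition: 120 - 6q_V - 2(q_A) = 0.
So q_A = (159 - 2q_V)/5 and q_V = (120 - 2q_A)/6.
Substituting one into the other gives q_A = 357/13 and q_V = 141/13.
Total output Q = 498/13, so price P = 177 - 2·(498/13) = 1305/13.

100.38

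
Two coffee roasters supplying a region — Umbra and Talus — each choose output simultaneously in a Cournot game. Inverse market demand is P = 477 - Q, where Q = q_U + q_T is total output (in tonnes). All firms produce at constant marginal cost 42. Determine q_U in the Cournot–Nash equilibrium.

145

Each firm earns π_i = (477 - Q)q_i - 42q_i.
First-order condition (treating rivals' output as given): 435 - 2q_i - q_j = 0.
By symmetry each firm produces the same amount; substituting q_j = q_i yields q_i = 435/3 = 145.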